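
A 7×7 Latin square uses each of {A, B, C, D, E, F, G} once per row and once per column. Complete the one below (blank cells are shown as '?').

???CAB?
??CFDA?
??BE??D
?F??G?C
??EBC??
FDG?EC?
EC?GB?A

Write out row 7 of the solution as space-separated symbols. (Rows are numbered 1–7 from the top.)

Cell (r3,c5): row 3 has {B,D,E}; column 5 has {A,B,C,D,E,G} → F.
Cell (r3,c6): row 3 has {B,D,E,F}; column 6 has {A,B,C} → G.
Cell (r6,c4): row 6 has {C,D,E,F,G}; column 4 has {B,C,E,F,G} → A.
Cell (r6,c7): row 6 has {A,C,D,E,F,G}; column 7 has {A,C,D} → B.
Cell (r3,c2): row 3 has {B,D,E,F,G}; column 2 has {C,D,F} → A.
Cell (r4,c4): row 4 has {C,F,G}; column 4 has {A,B,C,E,F,G} → D.
Cell (r4,c6): row 4 has {C,D,F,G}; column 6 has {A,B,C,G} → E.
Cell (r5,c2): row 5 has {B,C,E}; column 2 has {A,C,D,F} → G.
Cell (r5,c7): row 5 has {B,C,E,G}; column 7 has {A,B,C,D} → F.
Cell (r1,c2): row 1 has {A,B,C}; column 2 has {A,C,D,F,G} → E.
Cell (r1,c7): row 1 has {A,B,C,E}; column 7 has {A,B,C,D,F} → G.
Cell (r2,c2): row 2 has {A,C,D,F}; column 2 has {A,C,D,E,F,G} → B.
Cell (r2,c7): row 2 has {A,B,C,D,F}; column 7 has {A,B,C,D,F,G} → E.
Cell (r3,c1): row 3 has {A,B,D,E,F,G}; column 1 has {E,F} → C.
Cell (r4,c3): row 4 has {C,D,E,F,G}; column 3 has {B,C,E,G} → A.
Cell (r5,c6): row 5 has {B,C,E,F,G}; column 6 has {A,B,C,E,G} → D.
Cell (r7,c6): row 7 has {A,B,C,E,G}; column 6 has {A,B,C,D,E,G} → F.
Cell (r1,c1): row 1 has {A,B,C,E,G}; column 1 has {C,E,F} → D.
Cell (r1,c3): row 1 has {A,B,C,D,E,G}; column 3 has {A,B,C,E,G} → F.
Cell (r2,c1): row 2 has {A,B,C,D,E,F}; column 1 has {C,D,E,F} → G.
Cell (r4,c1): row 4 has {A,C,D,E,F,G}; column 1 has {C,D,E,F,G} → B.
Cell (r5,c1): row 5 has {B,C,D,E,F,G}; column 1 has {B,C,D,E,F,G} → A.
Cell (r7,c3): row 7 has {A,B,C,E,F,G}; column 3 has {A,B,C,E,F,G} → D.

E C D G B F A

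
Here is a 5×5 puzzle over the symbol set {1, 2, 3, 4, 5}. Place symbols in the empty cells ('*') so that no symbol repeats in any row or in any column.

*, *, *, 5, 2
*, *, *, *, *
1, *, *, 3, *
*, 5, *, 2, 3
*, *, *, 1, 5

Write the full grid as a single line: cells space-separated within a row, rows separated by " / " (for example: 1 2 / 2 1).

3 1 4 5 2 / 5 3 2 4 1 / 1 2 5 3 4 / 4 5 1 2 3 / 2 4 3 1 5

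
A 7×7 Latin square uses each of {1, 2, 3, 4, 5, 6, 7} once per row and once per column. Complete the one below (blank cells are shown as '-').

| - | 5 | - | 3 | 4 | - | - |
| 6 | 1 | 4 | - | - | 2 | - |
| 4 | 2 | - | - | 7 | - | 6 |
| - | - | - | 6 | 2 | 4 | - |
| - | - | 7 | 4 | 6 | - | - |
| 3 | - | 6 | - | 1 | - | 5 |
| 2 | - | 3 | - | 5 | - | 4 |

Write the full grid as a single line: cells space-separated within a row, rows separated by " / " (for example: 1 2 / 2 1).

7 5 2 3 4 6 1 / 6 1 4 5 3 2 7 / 4 2 5 1 7 3 6 / 5 7 1 6 2 4 3 / 1 3 7 4 6 5 2 / 3 4 6 2 1 7 5 / 2 6 3 7 5 1 4

Cell (r2,c5): row 2 has {1,2,4,6}; column 5 has {1,2,4,5,6,7} → 3.
Cell (r2,c7): row 2 has {1,2,3,4,6}; column 7 has {4,5,6} → 7.
Cell (r5,c2): row 5 has {4,6,7}; column 2 has {1,2,5} → 3.
Cell (r6,c6): row 6 has {1,3,5,6}; column 6 has {2,4} → 7.
Cell (r2,c4): row 2 has {1,2,3,4,6,7}; column 4 has {3,4,6} → 5.
Cell (r3,c4): row 3 has {2,4,6,7}; column 4 has {3,4,5,6} → 1.
Cell (r4,c2): row 4 has {2,4,6}; column 2 has {1,2,3,5} → 7.
Cell (r6,c2): row 6 has {1,3,5,6,7}; column 2 has {1,2,3,5,7} → 4.
Cell (r6,c4): row 6 has {1,3,4,5,6,7}; column 4 has {1,3,4,5,6} → 2.
Cell (r7,c2): row 7 has {2,3,4,5}; column 2 has {1,2,3,4,5,7} → 6.
Cell (r7,c4): row 7 has {2,3,4,5,6}; column 4 has {1,2,3,4,5,6} → 7.
Cell (r7,c6): row 7 has {2,3,4,5,6,7}; column 6 has {2,4,7} → 1.
Cell (r1,c6): row 1 has {3,4,5}; column 6 has {1,2,4,7} → 6.
Cell (r3,c3): row 3 has {1,2,4,6,7}; column 3 has {3,4,6,7} → 5.
Cell (r3,c6): row 3 has {1,2,4,5,6,7}; column 6 has {1,2,4,6,7} → 3.
Cell (r4,c3): row 4 has {2,4,6,7}; column 3 has {3,4,5,6,7} → 1.
Cell (r4,c7): row 4 has {1,2,4,6,7}; column 7 has {4,5,6,7} → 3.
Cell (r5,c6): row 5 has {3,4,6,7}; column 6 has {1,2,3,4,6,7} → 5.
Cell (r1,c3): row 1 has {3,4,5,6}; column 3 has {1,3,4,5,6,7} → 2.
Cell (r1,c7): row 1 has {2,3,4,5,6}; column 7 has {3,4,5,6,7} → 1.
Cell (r4,c1): row 4 has {1,2,3,4,6,7}; column 1 has {2,3,4,6} → 5.
Cell (r5,c1): row 5 has {3,4,5,6,7}; column 1 has {2,3,4,5,6} → 1.
Cell (r5,c7): row 5 has {1,3,4,5,6,7}; column 7 has {1,3,4,5,6,7} → 2.
Cell (r1,c1): row 1 has {1,2,3,4,5,6}; column 1 has {1,2,3,4,5,6} → 7.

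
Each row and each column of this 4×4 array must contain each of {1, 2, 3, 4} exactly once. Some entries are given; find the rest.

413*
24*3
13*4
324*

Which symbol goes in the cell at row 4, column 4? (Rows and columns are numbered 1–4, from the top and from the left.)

1

row 1 has {1,3,4}; column 4 has {3,4} — only 2 is left for (r1,c4).
row 2 has {2,3,4}; column 3 has {3,4} — only 1 is left for (r2,c3).
row 3 has {1,3,4}; column 3 has {1,3,4} — only 2 is left for (r3,c3).
row 4 has {2,3,4}; column 4 has {2,3,4} — only 1 is left for (r4,c4).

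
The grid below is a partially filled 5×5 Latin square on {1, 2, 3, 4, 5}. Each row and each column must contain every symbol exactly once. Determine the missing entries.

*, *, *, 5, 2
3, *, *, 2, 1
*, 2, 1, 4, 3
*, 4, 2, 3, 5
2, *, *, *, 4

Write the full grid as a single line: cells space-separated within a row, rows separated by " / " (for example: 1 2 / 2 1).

Cell (r2,c2): row 2 has {1,2,3}; column 2 has {2,4} → 5.
Cell (r2,c3): row 2 has {1,2,3,5}; column 3 has {1,2} → 4.
Cell (r3,c1): row 3 has {1,2,3,4}; column 1 has {2,3} → 5.
Cell (r4,c1): row 4 has {2,3,4,5}; column 1 has {2,3,5} → 1.
Cell (r5,c4): row 5 has {2,4}; column 4 has {2,3,4,5} → 1.
Cell (r1,c1): row 1 has {2,5}; column 1 has {1,2,3,5} → 4.
Cell (r1,c3): row 1 has {2,4,5}; column 3 has {1,2,4} → 3.
Cell (r5,c2): row 5 has {1,2,4}; column 2 has {2,4,5} → 3.
Cell (r5,c3): row 5 has {1,2,3,4}; column 3 has {1,2,3,4} → 5.
Cell (r1,c2): row 1 has {2,3,4,5}; column 2 has {2,3,4,5} → 1.

4 1 3 5 2 / 3 5 4 2 1 / 5 2 1 4 3 / 1 4 2 3 5 / 2 3 5 1 4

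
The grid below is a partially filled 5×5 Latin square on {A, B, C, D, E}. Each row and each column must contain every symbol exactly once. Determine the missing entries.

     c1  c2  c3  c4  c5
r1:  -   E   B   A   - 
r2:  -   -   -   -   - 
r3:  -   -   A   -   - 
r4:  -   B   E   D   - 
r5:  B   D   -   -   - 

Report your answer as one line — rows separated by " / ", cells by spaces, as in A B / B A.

(r3,c2) = C
(r5,c3) = C
(r5,c4) = E
(r5,c5) = A
(r2,c2) = A
(r2,c3) = D
(r3,c4) = B
(r4,c5) = C
(r1,c5) = D
(r2,c4) = C
(r3,c5) = E
(r4,c1) = A
(r1,c1) = C
(r2,c1) = E
(r2,c5) = B
(r3,c1) = D

C E B A D / E A D C B / D C A B E / A B E D C / B D C E A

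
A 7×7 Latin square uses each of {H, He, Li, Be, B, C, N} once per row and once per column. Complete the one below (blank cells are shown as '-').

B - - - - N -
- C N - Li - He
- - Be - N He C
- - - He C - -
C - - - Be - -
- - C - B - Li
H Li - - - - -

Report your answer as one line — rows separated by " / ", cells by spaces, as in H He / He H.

B He Li C H N Be / Be C N B Li H He / Li B Be H N He C / N Be H He C Li B / C N He Li Be B H / He H C N B Be Li / H Li B Be He C N

(r2,c1) = Be
(r3,c1) = Li
(r4,c1) = N
(r6,c1) = He
(r7,c5) = He
(r1,c5) = H
(r1,c7) = Be
(r7,c3) = B
(r7,c7) = N
(r1,c2) = He
(r1,c3) = Li
(r1,c4) = C
(r4,c3) = H
(r4,c7) = B
(r5,c3) = He
(r5,c7) = H
(r7,c4) = Be
(r7,c6) = C
(r4,c2) = Be
(r4,c6) = Li
(r5,c6) = B
(r2,c6) = H
(r5,c2) = N
(r5,c4) = Li
(r6,c2) = H
(r6,c4) = N
(r6,c6) = Be
(r2,c4) = B
(r3,c2) = B
(r3,c4) = H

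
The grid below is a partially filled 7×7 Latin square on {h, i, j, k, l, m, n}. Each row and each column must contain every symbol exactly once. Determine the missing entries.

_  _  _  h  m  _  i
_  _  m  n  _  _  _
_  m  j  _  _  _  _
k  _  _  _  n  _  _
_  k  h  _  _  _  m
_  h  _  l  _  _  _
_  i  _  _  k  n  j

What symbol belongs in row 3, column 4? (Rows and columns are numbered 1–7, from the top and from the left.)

k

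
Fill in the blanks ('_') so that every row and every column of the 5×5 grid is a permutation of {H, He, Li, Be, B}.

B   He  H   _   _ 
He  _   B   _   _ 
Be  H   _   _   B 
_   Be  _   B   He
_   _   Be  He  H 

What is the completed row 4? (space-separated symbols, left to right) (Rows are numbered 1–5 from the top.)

row 2 has {He,B}; column 2 has {H,He,Be} — only Li is left for (r2,c2).
row 2 has {He,Li,B}; column 5 has {H,He,B} — only Be is left for (r2,c5).
row 3 has {H,Be,B}; column 4 has {He,B} — only Li is left for (r3,c4).
row 4 has {He,Be,B}; column 3 has {H,Be,B} — only Li is left for (r4,c3).
row 5 has {H,He,Be}; column 1 has {He,Be,B} — only Li is left for (r5,c1).
row 5 has {H,He,Li,Be}; column 2 has {H,He,Li,Be} — only B is left for (r5,c2).
row 1 has {H,He,B}; column 4 has {He,Li,B} — only Be is left for (r1,c4).
row 1 has {H,He,Be,B}; column 5 has {H,He,Be,B} — only Li is left for (r1,c5).
row 2 has {He,Li,Be,B}; column 4 has {He,Li,Be,B} — only H is left for (r2,c4).
row 3 has {H,Li,Be,B}; column 3 has {H,Li,Be,B} — only He is left for (r3,c3).
row 4 has {He,Li,Be,B}; column 1 has {He,Li,Be,B} — only H is left for (r4,c1).

H Be Li B He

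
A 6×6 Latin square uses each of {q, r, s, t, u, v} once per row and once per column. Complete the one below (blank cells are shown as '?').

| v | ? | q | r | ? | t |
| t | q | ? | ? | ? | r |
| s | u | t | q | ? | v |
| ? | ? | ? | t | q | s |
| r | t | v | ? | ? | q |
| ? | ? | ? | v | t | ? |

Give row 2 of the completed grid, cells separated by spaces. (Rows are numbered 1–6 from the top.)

(r1,c2) = s
(r1,c5) = u
(r3,c5) = r
(r4,c1) = u
(r4,c3) = r
(r5,c5) = s
(r6,c1) = q
(r6,c2) = r
(r6,c6) = u
(r2,c5) = v
(r4,c2) = v
(r5,c4) = u
(r6,c3) = s
(r2,c3) = u
(r2,c4) = s

t q u s v r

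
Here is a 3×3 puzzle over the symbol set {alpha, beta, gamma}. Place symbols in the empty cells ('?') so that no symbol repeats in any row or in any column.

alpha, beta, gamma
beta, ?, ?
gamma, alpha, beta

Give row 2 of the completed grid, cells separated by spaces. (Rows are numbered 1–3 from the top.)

beta gamma alpha

row 2 has {beta}; column 2 has {alpha,beta} — only gamma is left for (r2,c2).
row 2 has {beta,gamma}; column 3 has {beta,gamma} — only alpha is left for (r2,c3).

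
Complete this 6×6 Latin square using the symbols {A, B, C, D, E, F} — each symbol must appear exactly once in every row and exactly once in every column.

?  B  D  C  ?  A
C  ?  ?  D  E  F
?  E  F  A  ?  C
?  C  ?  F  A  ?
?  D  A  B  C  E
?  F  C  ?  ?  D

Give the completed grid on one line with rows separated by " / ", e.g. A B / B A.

E B D C F A / C A B D E F / B E F A D C / D C E F A B / F D A B C E / A F C E B D

row 1 has {A,B,C,D}; column 5 has {A,C,E} — only F is left for (r1,c5).
row 2 has {C,D,E,F}; column 2 has {B,C,D,E,F} — only A is left for (r2,c2).
row 2 has {A,C,D,E,F}; column 3 has {A,C,D,F} — only B is left for (r2,c3).
row 4 has {A,C,F}; column 3 has {A,B,C,D,F} — only E is left for (r4,c3).
row 4 has {A,C,E,F}; column 6 has {A,C,D,E,F} — only B is left for (r4,c6).
row 5 has {A,B,C,D,E}; column 1 has {C} — only F is left for (r5,c1).
row 6 has {C,D,F}; column 4 has {A,B,C,D,F} — only E is left for (r6,c4).
row 6 has {C,D,E,F}; column 5 has {A,C,E,F} — only B is left for (r6,c5).
row 1 has {A,B,C,D,F}; column 1 has {C,F} — only E is left for (r1,c1).
row 3 has {A,C,E,F}; column 5 has {A,B,C,E,F} — only D is left for (r3,c5).
row 4 has {A,B,C,E,F}; column 1 has {C,E,F} — only D is left for (r4,c1).
row 6 has {B,C,D,E,F}; column 1 has {C,D,E,F} — only A is left for (r6,c1).
row 3 has {A,C,D,E,F}; column 1 has {A,C,D,E,F} — only B is left for (r3,c1).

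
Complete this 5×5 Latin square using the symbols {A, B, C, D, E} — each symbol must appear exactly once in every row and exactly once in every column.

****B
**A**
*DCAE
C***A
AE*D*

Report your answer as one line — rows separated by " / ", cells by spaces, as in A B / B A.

D A E C B / E C A B D / B D C A E / C B D E A / A E B D C

(r3,c1) = B
(r4,c2) = B
(r4,c4) = E
(r5,c3) = B
(r5,c5) = C
(r1,c4) = C
(r2,c2) = C
(r2,c4) = B
(r2,c5) = D
(r4,c3) = D
(r1,c2) = A
(r1,c3) = E
(r2,c1) = E
(r1,c1) = D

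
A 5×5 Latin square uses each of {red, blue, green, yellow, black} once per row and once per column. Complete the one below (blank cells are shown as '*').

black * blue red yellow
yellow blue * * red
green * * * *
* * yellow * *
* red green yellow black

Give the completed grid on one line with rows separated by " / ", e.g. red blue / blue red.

black green blue red yellow / yellow blue black green red / green yellow red black blue / red black yellow blue green / blue red green yellow black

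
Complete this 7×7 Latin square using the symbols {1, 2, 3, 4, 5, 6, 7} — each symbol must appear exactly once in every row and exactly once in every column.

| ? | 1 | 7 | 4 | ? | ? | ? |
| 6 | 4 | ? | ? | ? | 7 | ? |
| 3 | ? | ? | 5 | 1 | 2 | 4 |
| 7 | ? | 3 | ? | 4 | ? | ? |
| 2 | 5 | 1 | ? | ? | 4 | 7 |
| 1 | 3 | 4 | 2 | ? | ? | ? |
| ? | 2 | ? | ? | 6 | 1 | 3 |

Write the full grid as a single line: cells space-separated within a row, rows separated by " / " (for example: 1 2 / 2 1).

5 1 7 4 2 3 6 / 6 4 2 3 5 7 1 / 3 7 6 5 1 2 4 / 7 6 3 1 4 5 2 / 2 5 1 6 3 4 7 / 1 3 4 2 7 6 5 / 4 2 5 7 6 1 3

(r1,c1) = 5
(r3,c3) = 6
(r4,c2) = 6
(r4,c4) = 1
(r4,c6) = 5
(r4,c7) = 2
(r5,c5) = 3
(r6,c6) = 6
(r6,c7) = 5
(r7,c1) = 4
(r7,c3) = 5
(r7,c4) = 7
(r1,c5) = 2
(r1,c6) = 3
(r1,c7) = 6
(r2,c3) = 2
(r2,c4) = 3
(r2,c5) = 5
(r2,c7) = 1
(r3,c2) = 7
(r5,c4) = 6
(r6,c5) = 7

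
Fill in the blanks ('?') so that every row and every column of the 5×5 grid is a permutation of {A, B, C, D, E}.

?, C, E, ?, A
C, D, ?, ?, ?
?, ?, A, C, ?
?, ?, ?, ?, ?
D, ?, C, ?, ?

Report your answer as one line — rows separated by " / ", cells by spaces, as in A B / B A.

B C E D A / C D B A E / E B A C D / A E D B C / D A C E B

(r1,c1): row 1 has {A,C,E}; column 1 has {C,D}, so it must be B.
(r1,c4): row 1 has {A,B,C,E}; column 4 has {C}, so it must be D.
(r2,c3): row 2 has {C,D}; column 3 has {A,C,E}, so it must be B.
(r2,c5): row 2 has {B,C,D}; column 5 has {A}, so it must be E.
(r3,c1): row 3 has {A,C}; column 1 has {B,C,D}, so it must be E.
(r3,c2): row 3 has {A,C,E}; column 2 has {C,D}, so it must be B.
(r3,c5): row 3 has {A,B,C,E}; column 5 has {A,E}, so it must be D.
(r4,c1): row 4 is empty so far; column 1 has {B,C,D,E}, so it must be A.
(r4,c2): row 4 has {A}; column 2 has {B,C,D}, so it must be E.
(r4,c3): row 4 has {A,E}; column 3 has {A,B,C,E}, so it must be D.
(r4,c4): row 4 has {A,D,E}; column 4 has {C,D}, so it must be B.
(r4,c5): row 4 has {A,B,D,E}; column 5 has {A,D,E}, so it must be C.
(r5,c2): row 5 has {C,D}; column 2 has {B,C,D,E}, so it must be A.
(r5,c4): row 5 has {A,C,D}; column 4 has {B,C,D}, so it must be E.
(r5,c5): row 5 has {A,C,D,E}; column 5 has {A,C,D,E}, so it must be B.
(r2,c4): row 2 has {B,C,D,E}; column 4 has {B,C,D,E}, so it must be A.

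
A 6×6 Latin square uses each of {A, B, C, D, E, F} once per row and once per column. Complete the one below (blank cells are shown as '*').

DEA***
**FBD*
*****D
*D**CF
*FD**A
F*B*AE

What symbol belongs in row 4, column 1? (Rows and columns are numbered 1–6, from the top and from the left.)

B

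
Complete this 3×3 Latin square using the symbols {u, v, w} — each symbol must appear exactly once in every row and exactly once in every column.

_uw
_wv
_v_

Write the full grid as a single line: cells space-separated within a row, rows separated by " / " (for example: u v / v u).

v u w / u w v / w v u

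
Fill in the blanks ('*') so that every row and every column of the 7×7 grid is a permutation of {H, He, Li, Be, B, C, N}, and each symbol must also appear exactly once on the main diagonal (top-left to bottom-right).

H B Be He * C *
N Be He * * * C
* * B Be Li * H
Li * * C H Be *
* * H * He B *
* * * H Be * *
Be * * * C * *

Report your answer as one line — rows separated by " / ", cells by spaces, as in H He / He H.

H B Be He N C Li / N Be He Li B H C / He C B Be Li N H / Li He N C H Be B / C Li H N He B Be / B N C H Be Li He / Be H Li B C He N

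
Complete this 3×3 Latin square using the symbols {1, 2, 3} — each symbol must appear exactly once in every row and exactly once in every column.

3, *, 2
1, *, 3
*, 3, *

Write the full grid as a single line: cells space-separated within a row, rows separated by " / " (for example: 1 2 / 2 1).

3 1 2 / 1 2 3 / 2 3 1

(r1,c2) = 1
(r2,c2) = 2
(r3,c1) = 2
(r3,c3) = 1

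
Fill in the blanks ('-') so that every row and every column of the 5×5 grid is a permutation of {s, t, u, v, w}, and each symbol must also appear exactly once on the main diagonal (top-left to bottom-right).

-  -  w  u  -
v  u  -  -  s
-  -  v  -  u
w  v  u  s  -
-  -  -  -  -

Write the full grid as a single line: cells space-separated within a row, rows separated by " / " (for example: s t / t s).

t s w u v / v u t w s / s w v t u / w v u s t / u t s v w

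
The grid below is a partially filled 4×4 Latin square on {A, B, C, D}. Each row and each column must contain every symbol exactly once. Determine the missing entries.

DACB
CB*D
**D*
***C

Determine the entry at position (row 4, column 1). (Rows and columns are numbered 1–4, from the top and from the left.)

(r2,c3) = A
(r3,c2) = C
(r3,c4) = A
(r4,c2) = D
(r4,c3) = B
(r3,c1) = B
(r4,c1) = A

A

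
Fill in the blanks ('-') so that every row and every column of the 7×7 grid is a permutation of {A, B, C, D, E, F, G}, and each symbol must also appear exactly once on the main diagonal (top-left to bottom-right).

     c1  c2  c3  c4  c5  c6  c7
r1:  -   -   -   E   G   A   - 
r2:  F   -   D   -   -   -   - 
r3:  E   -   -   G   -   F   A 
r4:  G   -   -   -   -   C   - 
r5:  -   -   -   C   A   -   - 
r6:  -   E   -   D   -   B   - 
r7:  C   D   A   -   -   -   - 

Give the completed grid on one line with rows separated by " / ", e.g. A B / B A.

(r1,c1) = D
(r3,c3) = C
(r4,c4) = F
(r5,c1) = B
(r6,c1) = A
(r7,c4) = B
(r2,c2) = G
(r2,c4) = A
(r2,c6) = E
(r3,c2) = B
(r3,c5) = D
(r4,c2) = A
(r5,c2) = F
(r7,c6) = G
(r7,c7) = E
(r1,c2) = C
(r5,c6) = D
(r5,c7) = G
(r7,c5) = F
(r5,c3) = E
(r6,c5) = C
(r6,c7) = F
(r1,c7) = B
(r2,c5) = B
(r2,c7) = C
(r4,c3) = B
(r4,c5) = E
(r4,c7) = D
(r6,c3) = G
(r1,c3) = F

D C F E G A B / F G D A B E C / E B C G D F A / G A B F E C D / B F E C A D G / A E G D C B F / C D A B F G E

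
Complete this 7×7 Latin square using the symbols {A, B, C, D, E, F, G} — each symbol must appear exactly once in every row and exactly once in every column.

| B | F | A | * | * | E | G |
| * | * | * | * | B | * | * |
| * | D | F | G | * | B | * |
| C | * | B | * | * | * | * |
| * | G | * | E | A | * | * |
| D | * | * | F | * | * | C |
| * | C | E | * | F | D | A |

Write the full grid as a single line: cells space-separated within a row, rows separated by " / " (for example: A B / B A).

B F A C D E G / E A C D B G F / A D F G C B E / C E B A G F D / F G D E A C B / D B G F E A C / G C E B F D A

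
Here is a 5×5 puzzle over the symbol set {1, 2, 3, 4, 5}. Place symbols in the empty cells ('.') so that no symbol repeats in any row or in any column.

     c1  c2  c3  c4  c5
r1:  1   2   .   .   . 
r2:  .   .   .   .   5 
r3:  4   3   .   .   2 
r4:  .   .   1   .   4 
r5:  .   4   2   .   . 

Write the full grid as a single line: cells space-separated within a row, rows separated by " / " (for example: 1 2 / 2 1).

1 2 4 5 3 / 2 1 3 4 5 / 4 3 5 1 2 / 3 5 1 2 4 / 5 4 2 3 1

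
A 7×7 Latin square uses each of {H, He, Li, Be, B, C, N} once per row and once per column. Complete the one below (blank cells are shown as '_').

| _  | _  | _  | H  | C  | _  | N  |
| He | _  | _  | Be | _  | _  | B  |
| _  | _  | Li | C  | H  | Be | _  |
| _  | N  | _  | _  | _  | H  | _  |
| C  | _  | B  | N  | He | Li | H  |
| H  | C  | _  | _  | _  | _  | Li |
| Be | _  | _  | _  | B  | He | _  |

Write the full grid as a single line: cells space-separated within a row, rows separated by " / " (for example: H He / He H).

Li He Be H C B N / He Li H Be N C B / N B Li C H Be He / B N C He Li H Be / C Be B N He Li H / H C He B Be N Li / Be H N Li B He C

(r1,c6) = B
(r3,c7) = He
(r5,c2) = Be
(r6,c6) = N
(r7,c4) = Li
(r7,c7) = C
(r1,c1) = Li
(r1,c2) = He
(r1,c3) = Be
(r2,c6) = C
(r3,c2) = B
(r4,c1) = B
(r4,c4) = He
(r4,c7) = Be
(r6,c3) = He
(r6,c4) = B
(r6,c5) = Be
(r7,c2) = H
(r7,c3) = N
(r2,c2) = Li
(r2,c3) = H
(r2,c5) = N
(r3,c1) = N
(r4,c3) = C
(r4,c5) = Li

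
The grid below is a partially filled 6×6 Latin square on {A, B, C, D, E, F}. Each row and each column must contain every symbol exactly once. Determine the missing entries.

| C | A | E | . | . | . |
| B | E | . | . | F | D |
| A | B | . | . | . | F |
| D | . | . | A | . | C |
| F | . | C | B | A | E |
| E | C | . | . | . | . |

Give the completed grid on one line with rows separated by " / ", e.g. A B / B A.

(r1,c6): row 1 has {A,C,E}; column 6 has {C,D,E,F}, so it must be B.
(r2,c3): row 2 has {B,D,E,F}; column 3 has {C,E}, so it must be A.
(r2,c4): row 2 has {A,B,D,E,F}; column 4 has {A,B}, so it must be C.
(r3,c3): row 3 has {A,B,F}; column 3 has {A,C,E}, so it must be D.
(r3,c4): row 3 has {A,B,D,F}; column 4 has {A,B,C}, so it must be E.
(r3,c5): row 3 has {A,B,D,E,F}; column 5 has {A,F}, so it must be C.
(r4,c2): row 4 has {A,C,D}; column 2 has {A,B,C,E}, so it must be F.
(r4,c3): row 4 has {A,C,D,F}; column 3 has {A,C,D,E}, so it must be B.
(r4,c5): row 4 has {A,B,C,D,F}; column 5 has {A,C,F}, so it must be E.
(r5,c2): row 5 has {A,B,C,E,F}; column 2 has {A,B,C,E,F}, so it must be D.
(r6,c3): row 6 has {C,E}; column 3 has {A,B,C,D,E}, so it must be F.
(r6,c4): row 6 has {C,E,F}; column 4 has {A,B,C,E}, so it must be D.
(r6,c5): row 6 has {C,D,E,F}; column 5 has {A,C,E,F}, so it must be B.
(r6,c6): row 6 has {B,C,D,E,F}; column 6 has {B,C,D,E,F}, so it must be A.
(r1,c4): row 1 has {A,B,C,E}; column 4 has {A,B,C,D,E}, so it must be F.
(r1,c5): row 1 has {A,B,C,E,F}; column 5 has {A,B,C,E,F}, so it must be D.

C A E F D B / B E A C F D / A B D E C F / D F B A E C / F D C B A E / E C F D B A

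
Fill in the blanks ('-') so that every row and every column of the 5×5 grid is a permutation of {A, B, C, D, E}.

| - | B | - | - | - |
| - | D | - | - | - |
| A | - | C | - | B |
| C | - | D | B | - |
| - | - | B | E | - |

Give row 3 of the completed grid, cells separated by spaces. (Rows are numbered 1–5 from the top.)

A E C D B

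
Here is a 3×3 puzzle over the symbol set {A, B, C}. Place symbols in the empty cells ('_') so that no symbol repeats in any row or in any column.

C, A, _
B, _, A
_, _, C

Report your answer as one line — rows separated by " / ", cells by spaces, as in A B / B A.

(r1,c3): row 1 has {A,C}; column 3 has {A,C}, so it must be B.
(r2,c2): row 2 has {A,B}; column 2 has {A}, so it must be C.
(r3,c1): row 3 has {C}; column 1 has {B,C}, so it must be A.
(r3,c2): row 3 has {A,C}; column 2 has {A,C}, so it must be B.

C A B / B C A / A B C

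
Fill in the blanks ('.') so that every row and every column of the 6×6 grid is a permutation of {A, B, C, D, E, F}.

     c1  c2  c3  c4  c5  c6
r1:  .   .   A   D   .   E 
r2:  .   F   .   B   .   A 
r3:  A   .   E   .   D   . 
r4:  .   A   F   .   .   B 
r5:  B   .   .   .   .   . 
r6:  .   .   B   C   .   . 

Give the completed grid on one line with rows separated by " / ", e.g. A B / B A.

(r3,c4): row 3 has {A,D,E}; column 4 has {B,C,D}, so it must be F.
(r3,c6): row 3 has {A,D,E,F}; column 6 has {A,B,E}, so it must be C.
(r4,c4): row 4 has {A,B,F}; column 4 has {B,C,D,F}, so it must be E.
(r4,c5): row 4 has {A,B,E,F}; column 5 has {D}, so it must be C.
(r5,c4): row 5 has {B}; column 4 has {B,C,D,E,F}, so it must be A.
(r2,c5): row 2 has {A,B,F}; column 5 has {C,D}, so it must be E.
(r3,c2): row 3 has {A,C,D,E,F}; column 2 has {A,F}, so it must be B.
(r4,c1): row 4 has {A,B,C,E,F}; column 1 has {A,B}, so it must be D.
(r5,c5): row 5 has {A,B}; column 5 has {C,D,E}, so it must be F.
(r5,c6): row 5 has {A,B,F}; column 6 has {A,B,C,E}, so it must be D.
(r6,c5): row 6 has {B,C}; column 5 has {C,D,E,F}, so it must be A.
(r6,c6): row 6 has {A,B,C}; column 6 has {A,B,C,D,E}, so it must be F.
(r1,c2): row 1 has {A,D,E}; column 2 has {A,B,F}, so it must be C.
(r1,c5): row 1 has {A,C,D,E}; column 5 has {A,C,D,E,F}, so it must be B.
(r2,c1): row 2 has {A,B,E,F}; column 1 has {A,B,D}, so it must be C.
(r2,c3): row 2 has {A,B,C,E,F}; column 3 has {A,B,E,F}, so it must be D.
(r5,c2): row 5 has {A,B,D,F}; column 2 has {A,B,C,F}, so it must be E.
(r5,c3): row 5 has {A,B,D,E,F}; column 3 has {A,B,D,E,F}, so it must be C.
(r6,c1): row 6 has {A,B,C,F}; column 1 has {A,B,C,D}, so it must be E.
(r6,c2): row 6 has {A,B,C,E,F}; column 2 has {A,B,C,E,F}, so it must be D.
(r1,c1): row 1 has {A,B,C,D,E}; column 1 has {A,B,C,D,E}, so it must be F.

F C A D B E / C F D B E A / A B E F D C / D A F E C B / B E C A F D / E D B C A F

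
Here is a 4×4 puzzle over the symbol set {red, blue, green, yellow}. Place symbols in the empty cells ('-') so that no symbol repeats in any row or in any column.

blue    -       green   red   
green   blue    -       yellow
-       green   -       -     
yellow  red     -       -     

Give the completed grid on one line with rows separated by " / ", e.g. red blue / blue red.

(r1,c2) = yellow
(r2,c3) = red
(r3,c1) = red
(r3,c4) = blue
(r4,c3) = blue
(r4,c4) = green
(r3,c3) = yellow

blue yellow green red / green blue red yellow / red green yellow blue / yellow red blue green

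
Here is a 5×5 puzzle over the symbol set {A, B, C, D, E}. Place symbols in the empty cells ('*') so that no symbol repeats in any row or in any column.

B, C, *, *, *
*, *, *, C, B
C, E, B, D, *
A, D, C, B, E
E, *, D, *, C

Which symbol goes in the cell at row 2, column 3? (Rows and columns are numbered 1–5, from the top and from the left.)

E

At row 2, column 1: row 2 has {B,C}; column 1 has {A,B,C,E}; that leaves D.
At row 2, column 2: row 2 has {B,C,D}; column 2 has {C,D,E}; that leaves A.
At row 2, column 3: row 2 has {A,B,C,D}; column 3 has {B,C,D}; that leaves E.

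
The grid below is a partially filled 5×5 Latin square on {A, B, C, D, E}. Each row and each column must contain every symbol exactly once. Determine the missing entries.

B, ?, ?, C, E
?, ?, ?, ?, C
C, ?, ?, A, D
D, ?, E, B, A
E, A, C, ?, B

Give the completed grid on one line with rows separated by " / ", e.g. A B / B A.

B D A C E / A B D E C / C E B A D / D C E B A / E A C D B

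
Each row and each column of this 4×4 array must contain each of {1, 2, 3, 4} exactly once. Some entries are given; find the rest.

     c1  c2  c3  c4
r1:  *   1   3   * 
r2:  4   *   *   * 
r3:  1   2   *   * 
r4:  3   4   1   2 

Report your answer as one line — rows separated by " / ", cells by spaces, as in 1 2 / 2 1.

2 1 3 4 / 4 3 2 1 / 1 2 4 3 / 3 4 1 2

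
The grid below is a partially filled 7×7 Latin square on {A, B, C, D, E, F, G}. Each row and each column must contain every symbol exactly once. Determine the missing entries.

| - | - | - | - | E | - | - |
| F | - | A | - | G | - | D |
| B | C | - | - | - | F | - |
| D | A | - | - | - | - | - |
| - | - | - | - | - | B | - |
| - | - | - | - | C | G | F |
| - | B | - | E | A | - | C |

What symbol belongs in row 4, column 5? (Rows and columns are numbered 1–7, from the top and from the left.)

(r2,c2) = E
(r2,c6) = C
(r3,c5) = D
(r4,c6) = E
(r5,c5) = F
(r6,c2) = D
(r7,c1) = G
(r7,c6) = D
(r1,c6) = A
(r2,c4) = B
(r4,c5) = B

B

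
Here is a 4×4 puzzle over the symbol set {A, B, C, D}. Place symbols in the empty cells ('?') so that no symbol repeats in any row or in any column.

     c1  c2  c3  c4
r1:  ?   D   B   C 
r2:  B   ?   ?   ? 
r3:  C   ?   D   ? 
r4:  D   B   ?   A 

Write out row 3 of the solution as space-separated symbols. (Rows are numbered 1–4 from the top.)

C A D B

(r1,c1) = A
(r2,c4) = D
(r3,c2) = A
(r3,c4) = B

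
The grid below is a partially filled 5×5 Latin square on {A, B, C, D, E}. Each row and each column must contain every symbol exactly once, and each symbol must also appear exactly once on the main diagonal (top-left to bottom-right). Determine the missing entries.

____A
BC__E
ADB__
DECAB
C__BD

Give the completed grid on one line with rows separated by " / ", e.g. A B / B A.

Cell (r1,c1): row 1 has {A}; column 1 has {A,B,C,D}; the diagonal has {A,B,C,D} → E.
Cell (r1,c2): row 1 has {A,E}; column 2 has {C,D,E} → B.
Cell (r1,c3): row 1 has {A,B,E}; column 3 has {B,C} → D.
Cell (r1,c4): row 1 has {A,B,D,E}; column 4 has {A,B} → C.
Cell (r2,c3): row 2 has {B,C,E}; column 3 has {B,C,D} → A.
Cell (r2,c4): row 2 has {A,B,C,E}; column 4 has {A,B,C} → D.
Cell (r3,c4): row 3 has {A,B,D}; column 4 has {A,B,C,D} → E.
Cell (r3,c5): row 3 has {A,B,D,E}; column 5 has {A,B,D,E} → C.
Cell (r5,c2): row 5 has {B,C,D}; column 2 has {B,C,D,E} → A.
Cell (r5,c3): row 5 has {A,B,C,D}; column 3 has {A,B,C,D} → E.

E B D C A / B C A D E / A D B E C / D E C A B / C A E B D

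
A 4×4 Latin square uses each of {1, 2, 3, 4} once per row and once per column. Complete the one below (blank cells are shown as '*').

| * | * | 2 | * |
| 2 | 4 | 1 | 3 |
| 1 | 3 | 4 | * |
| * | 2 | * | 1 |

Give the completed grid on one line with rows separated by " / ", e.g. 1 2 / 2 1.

row 1 has {2}; column 2 has {2,3,4} — only 1 is left for (r1,c2).
row 1 has {1,2}; column 4 has {1,3} — only 4 is left for (r1,c4).
row 3 has {1,3,4}; column 4 has {1,3,4} — only 2 is left for (r3,c4).
row 4 has {1,2}; column 3 has {1,2,4} — only 3 is left for (r4,c3).
row 1 has {1,2,4}; column 1 has {1,2} — only 3 is left for (r1,c1).
row 4 has {1,2,3}; column 1 has {1,2,3} — only 4 is left for (r4,c1).

3 1 2 4 / 2 4 1 3 / 1 3 4 2 / 4 2 3 1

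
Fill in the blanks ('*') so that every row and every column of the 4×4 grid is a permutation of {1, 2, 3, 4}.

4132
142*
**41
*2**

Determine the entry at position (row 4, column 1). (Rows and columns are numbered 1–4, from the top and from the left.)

3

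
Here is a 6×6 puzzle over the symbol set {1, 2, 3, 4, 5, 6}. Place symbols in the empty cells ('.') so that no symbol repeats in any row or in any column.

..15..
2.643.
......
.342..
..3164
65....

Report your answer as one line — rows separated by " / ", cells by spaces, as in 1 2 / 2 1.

At row 2, column 2: row 2 has {2,3,4,6}; column 2 has {3,5}; that leaves 1.
At row 2, column 6: row 2 has {1,2,3,4,6}; column 6 has {4}; that leaves 5.
At row 5, column 1: row 5 has {1,3,4,6}; column 1 has {2,6}; that leaves 5.
At row 5, column 2: row 5 has {1,3,4,5,6}; column 2 has {1,3,5}; that leaves 2.
At row 6, column 3: row 6 has {5,6}; column 3 has {1,3,4,6}; that leaves 2.
At row 6, column 4: row 6 has {2,5,6}; column 4 has {1,2,4,5}; that leaves 3.
At row 6, column 6: row 6 has {2,3,5,6}; column 6 has {4,5}; that leaves 1.
At row 3, column 3: row 3 is empty so far; column 3 has {1,2,3,4,6}; that leaves 5.
At row 3, column 4: row 3 has {5}; column 4 has {1,2,3,4,5}; that leaves 6.
At row 4, column 1: row 4 has {2,3,4}; column 1 has {2,5,6}; that leaves 1.
At row 4, column 5: row 4 has {1,2,3,4}; column 5 has {3,6}; that leaves 5.
At row 4, column 6: row 4 has {1,2,3,4,5}; column 6 has {1,4,5}; that leaves 6.
At row 6, column 5: row 6 has {1,2,3,5,6}; column 5 has {3,5,6}; that leaves 4.
At row 1, column 5: row 1 has {1,5}; column 5 has {3,4,5,6}; that leaves 2.
At row 1, column 6: row 1 has {1,2,5}; column 6 has {1,4,5,6}; that leaves 3.
At row 3, column 2: row 3 has {5,6}; column 2 has {1,2,3,5}; that leaves 4.
At row 3, column 5: row 3 has {4,5,6}; column 5 has {2,3,4,5,6}; that leaves 1.
At row 3, column 6: row 3 has {1,4,5,6}; column 6 has {1,3,4,5,6}; that leaves 2.
At row 1, column 1: row 1 has {1,2,3,5}; column 1 has {1,2,5,6}; that leaves 4.
At row 1, column 2: row 1 has {1,2,3,4,5}; column 2 has {1,2,3,4,5}; that leaves 6.
At row 3, column 1: row 3 has {1,2,4,5,6}; column 1 has {1,2,4,5,6}; that leaves 3.

4 6 1 5 2 3 / 2 1 6 4 3 5 / 3 4 5 6 1 2 / 1 3 4 2 5 6 / 5 2 3 1 6 4 / 6 5 2 3 4 1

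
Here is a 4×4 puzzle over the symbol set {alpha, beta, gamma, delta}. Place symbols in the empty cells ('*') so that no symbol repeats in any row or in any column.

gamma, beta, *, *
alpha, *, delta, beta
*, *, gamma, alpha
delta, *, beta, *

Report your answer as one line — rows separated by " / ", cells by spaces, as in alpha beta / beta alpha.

gamma beta alpha delta / alpha gamma delta beta / beta delta gamma alpha / delta alpha beta gamma

At row 1, column 3: row 1 has {beta,gamma}; column 3 has {beta,gamma,delta}; that leaves alpha.
At row 1, column 4: row 1 has {alpha,beta,gamma}; column 4 has {alpha,beta}; that leaves delta.
At row 2, column 2: row 2 has {alpha,beta,delta}; column 2 has {beta}; that leaves gamma.
At row 3, column 1: row 3 has {alpha,gamma}; column 1 has {alpha,gamma,delta}; that leaves beta.
At row 3, column 2: row 3 has {alpha,beta,gamma}; column 2 has {beta,gamma}; that leaves delta.
At row 4, column 2: row 4 has {beta,delta}; column 2 has {beta,gamma,delta}; that leaves alpha.
At row 4, column 4: row 4 has {alpha,beta,delta}; column 4 has {alpha,beta,delta}; that leaves gamma.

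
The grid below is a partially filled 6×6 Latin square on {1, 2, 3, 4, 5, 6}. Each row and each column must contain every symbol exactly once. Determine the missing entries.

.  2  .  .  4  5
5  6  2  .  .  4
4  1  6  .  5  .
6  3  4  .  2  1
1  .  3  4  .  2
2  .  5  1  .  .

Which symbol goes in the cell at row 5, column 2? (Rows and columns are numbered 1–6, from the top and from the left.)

Cell (r1,c1): row 1 has {2,4,5}; column 1 has {1,2,4,5,6} → 3.
Cell (r1,c3): row 1 has {2,3,4,5}; column 3 has {2,3,4,5,6} → 1.
Cell (r1,c4): row 1 has {1,2,3,4,5}; column 4 has {1,4} → 6.
Cell (r2,c4): row 2 has {2,4,5,6}; column 4 has {1,4,6} → 3.
Cell (r2,c5): row 2 has {2,3,4,5,6}; column 5 has {2,4,5} → 1.
Cell (r3,c4): row 3 has {1,4,5,6}; column 4 has {1,3,4,6} → 2.
Cell (r3,c6): row 3 has {1,2,4,5,6}; column 6 has {1,2,4,5} → 3.
Cell (r4,c4): row 4 has {1,2,3,4,6}; column 4 has {1,2,3,4,6} → 5.
Cell (r5,c2): row 5 has {1,2,3,4}; column 2 has {1,2,3,6} → 5.

5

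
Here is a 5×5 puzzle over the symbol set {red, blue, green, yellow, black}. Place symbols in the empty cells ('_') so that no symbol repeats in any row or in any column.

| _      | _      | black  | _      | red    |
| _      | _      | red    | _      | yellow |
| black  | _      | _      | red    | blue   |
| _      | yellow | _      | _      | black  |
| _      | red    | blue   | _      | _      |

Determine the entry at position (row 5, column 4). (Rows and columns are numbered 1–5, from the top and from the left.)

black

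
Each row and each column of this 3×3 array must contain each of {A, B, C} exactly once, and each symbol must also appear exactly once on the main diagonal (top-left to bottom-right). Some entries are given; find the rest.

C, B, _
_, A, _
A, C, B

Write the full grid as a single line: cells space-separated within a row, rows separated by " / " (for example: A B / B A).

row 1 has {B,C}; column 3 has {B} — only A is left for (r1,c3).
row 2 has {A}; column 1 has {A,C} — only B is left for (r2,c1).
row 2 has {A,B}; column 3 has {A,B} — only C is left for (r2,c3).

C B A / B A C / A C B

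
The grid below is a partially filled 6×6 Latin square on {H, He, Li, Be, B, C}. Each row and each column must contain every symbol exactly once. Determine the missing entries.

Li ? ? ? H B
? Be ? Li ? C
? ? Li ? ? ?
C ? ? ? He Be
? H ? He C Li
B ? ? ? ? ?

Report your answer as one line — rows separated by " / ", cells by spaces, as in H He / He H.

Li He C Be H B / H Be He Li B C / He B Li C Be H / C Li H B He Be / Be H B He C Li / B C Be H Li He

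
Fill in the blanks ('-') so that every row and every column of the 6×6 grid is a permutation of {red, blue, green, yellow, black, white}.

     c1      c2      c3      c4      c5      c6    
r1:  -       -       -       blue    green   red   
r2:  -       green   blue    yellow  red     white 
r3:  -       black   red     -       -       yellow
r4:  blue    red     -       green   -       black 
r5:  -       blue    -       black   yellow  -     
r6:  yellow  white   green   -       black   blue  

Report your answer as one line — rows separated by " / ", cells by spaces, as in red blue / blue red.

At row 1, column 2: row 1 has {red,blue,green}; column 2 has {red,blue,green,black,white}; that leaves yellow.
At row 2, column 1: row 2 has {red,blue,green,yellow,white}; column 1 has {blue,yellow}; that leaves black.
At row 3, column 4: row 3 has {red,yellow,black}; column 4 has {blue,green,yellow,black}; that leaves white.
At row 3, column 5: row 3 has {red,yellow,black,white}; column 5 has {red,green,yellow,black}; that leaves blue.
At row 4, column 5: row 4 has {red,blue,green,black}; column 5 has {red,blue,green,yellow,black}; that leaves white.
At row 5, column 3: row 5 has {blue,yellow,black}; column 3 has {red,blue,green}; that leaves white.
At row 5, column 6: row 5 has {blue,yellow,black,white}; column 6 has {red,blue,yellow,black,white}; that leaves green.
At row 6, column 4: row 6 has {blue,green,yellow,black,white}; column 4 has {blue,green,yellow,black,white}; that leaves red.
At row 1, column 1: row 1 has {red,blue,green,yellow}; column 1 has {blue,yellow,black}; that leaves white.
At row 1, column 3: row 1 has {red,blue,green,yellow,white}; column 3 has {red,blue,green,white}; that leaves black.
At row 3, column 1: row 3 has {red,blue,yellow,black,white}; column 1 has {blue,yellow,black,white}; that leaves green.
At row 4, column 3: row 4 has {red,blue,green,black,white}; column 3 has {red,blue,green,black,white}; that leaves yellow.
At row 5, column 1: row 5 has {blue,green,yellow,black,white}; column 1 has {blue,green,yellow,black,white}; that leaves red.

white yellow black blue green red / black green blue yellow red white / green black red white blue yellow / blue red yellow green white black / red blue white black yellow green / yellow white green red black blue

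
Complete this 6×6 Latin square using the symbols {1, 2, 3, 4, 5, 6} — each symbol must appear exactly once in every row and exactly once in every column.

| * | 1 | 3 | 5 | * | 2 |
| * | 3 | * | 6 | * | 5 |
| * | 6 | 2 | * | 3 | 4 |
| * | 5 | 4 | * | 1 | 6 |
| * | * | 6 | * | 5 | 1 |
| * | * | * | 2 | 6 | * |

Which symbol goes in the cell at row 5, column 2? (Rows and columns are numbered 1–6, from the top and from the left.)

(r1,c5) = 4
(r2,c3) = 1
(r2,c5) = 2
(r3,c4) = 1
(r4,c4) = 3
(r5,c4) = 4
(r6,c2) = 4
(r6,c3) = 5
(r6,c6) = 3
(r1,c1) = 6
(r2,c1) = 4
(r3,c1) = 5
(r4,c1) = 2
(r5,c1) = 3
(r5,c2) = 2

2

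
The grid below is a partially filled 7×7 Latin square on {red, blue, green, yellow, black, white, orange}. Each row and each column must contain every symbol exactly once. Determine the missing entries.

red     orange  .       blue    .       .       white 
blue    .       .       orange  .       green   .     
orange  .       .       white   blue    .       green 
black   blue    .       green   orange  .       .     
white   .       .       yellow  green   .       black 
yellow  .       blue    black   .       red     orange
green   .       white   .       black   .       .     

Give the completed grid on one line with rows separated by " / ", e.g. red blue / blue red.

red orange green blue yellow black white / blue white black orange red green yellow / orange black red white blue yellow green / black blue yellow green orange white red / white red orange yellow green blue black / yellow green blue black white red orange / green yellow white red black orange blue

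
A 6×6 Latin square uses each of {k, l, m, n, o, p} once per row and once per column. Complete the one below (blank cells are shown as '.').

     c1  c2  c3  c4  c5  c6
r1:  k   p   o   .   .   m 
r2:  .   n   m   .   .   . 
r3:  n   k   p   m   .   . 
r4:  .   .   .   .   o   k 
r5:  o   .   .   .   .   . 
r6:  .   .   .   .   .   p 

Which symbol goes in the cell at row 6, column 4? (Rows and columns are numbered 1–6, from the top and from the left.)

Cell (r3,c5): row 3 has {k,m,n,p}; column 5 has {o} → l.
Cell (r3,c6): row 3 has {k,l,m,n,p}; column 6 has {k,m,p} → o.
Cell (r1,c5): row 1 has {k,m,o,p}; column 5 has {l,o} → n.
Cell (r2,c6): row 2 has {m,n}; column 6 has {k,m,o,p} → l.
Cell (r5,c6): row 5 has {o}; column 6 has {k,l,m,o,p} → n.
Cell (r1,c4): row 1 has {k,m,n,o,p}; column 4 has {m} → l.
Cell (r2,c1): row 2 has {l,m,n}; column 1 has {k,n,o} → p.
Cell (r2,c5): row 2 has {l,m,n,p}; column 5 has {l,n,o} → k.
Cell (r6,c5): row 6 has {p}; column 5 has {k,l,n,o} → m.
Cell (r2,c4): row 2 has {k,l,m,n,p}; column 4 has {l,m} → o.
Cell (r5,c5): row 5 has {n,o}; column 5 has {k,l,m,n,o} → p.
Cell (r6,c1): row 6 has {m,p}; column 1 has {k,n,o,p} → l.
Cell (r6,c2): row 6 has {l,m,p}; column 2 has {k,n,p} → o.
Cell (r4,c1): row 4 has {k,o}; column 1 has {k,l,n,o,p} → m.
Cell (r4,c2): row 4 has {k,m,o}; column 2 has {k,n,o,p} → l.
Cell (r4,c3): row 4 has {k,l,m,o}; column 3 has {m,o,p} → n.
Cell (r4,c4): row 4 has {k,l,m,n,o}; column 4 has {l,m,o} → p.
Cell (r5,c2): row 5 has {n,o,p}; column 2 has {k,l,n,o,p} → m.
Cell (r5,c4): row 5 has {m,n,o,p}; column 4 has {l,m,o,p} → k.
Cell (r6,c3): row 6 has {l,m,o,p}; column 3 has {m,n,o,p} → k.
Cell (r6,c4): row 6 has {k,l,m,o,p}; column 4 has {k,l,m,o,p} → n.

n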